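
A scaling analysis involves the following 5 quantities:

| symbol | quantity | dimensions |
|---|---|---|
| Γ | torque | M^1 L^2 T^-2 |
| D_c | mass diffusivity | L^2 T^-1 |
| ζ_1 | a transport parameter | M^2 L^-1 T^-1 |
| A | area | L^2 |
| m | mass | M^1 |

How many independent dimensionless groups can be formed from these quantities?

There are 5 variables and 3 base dimensions (M, L, T).
The dimension matrix has rank 3.
Independent dimensionless groups: 5 − 3 = 2.

2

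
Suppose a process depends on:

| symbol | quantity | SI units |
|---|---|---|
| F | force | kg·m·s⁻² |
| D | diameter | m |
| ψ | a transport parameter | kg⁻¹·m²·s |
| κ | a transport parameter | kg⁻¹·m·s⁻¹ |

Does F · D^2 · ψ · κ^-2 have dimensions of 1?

Sum the exponent of each base dimension across the product:
  M: [F]_M + 2·[D]_M + [ψ]_M − 2·[κ]_M = (1) + 2·(0) + (-1) − 2·(-1) = 2
  L: [F]_L + 2·[D]_L + [ψ]_L − 2·[κ]_L = (1) + 2·(1) + (2) − 2·(1) = 3
  T: [F]_T + 2·[D]_T + [ψ]_T − 2·[κ]_T = (-2) + 2·(0) + (1) − 2·(-1) = 1
Net dimensions [M² L³ T] ≠ [1] — not dimensionless.

no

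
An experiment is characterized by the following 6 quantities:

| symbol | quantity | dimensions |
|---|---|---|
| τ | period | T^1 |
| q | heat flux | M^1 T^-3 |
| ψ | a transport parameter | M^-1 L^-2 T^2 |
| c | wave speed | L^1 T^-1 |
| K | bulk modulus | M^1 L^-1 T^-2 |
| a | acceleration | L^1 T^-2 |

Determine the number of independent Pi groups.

3

There are 6 variables and 3 base dimensions (M, L, T).
The dimension matrix has rank 3.
Independent dimensionless groups: 6 − 3 = 3.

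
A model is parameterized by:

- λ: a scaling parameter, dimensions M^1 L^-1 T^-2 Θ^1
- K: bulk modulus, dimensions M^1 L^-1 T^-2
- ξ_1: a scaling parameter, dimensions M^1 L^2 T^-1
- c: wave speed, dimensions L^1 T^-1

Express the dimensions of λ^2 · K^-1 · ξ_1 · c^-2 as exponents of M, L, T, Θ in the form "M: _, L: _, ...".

M: 2, L: -1, T: -1, Θ: 2

Collect each base-dimension exponent across the product:
  M: 2·(1) − (1) + (1) − 2·(0) = 2
  L: 2·(-1) − (-1) + (2) − 2·(1) = -1
  T: 2·(-2) − (-2) + (-1) − 2·(-1) = -1
  Θ: 2·(1) − (0) + (0) − 2·(0) = 2
So the dimensions are [M² L⁻¹ T⁻¹ Θ²].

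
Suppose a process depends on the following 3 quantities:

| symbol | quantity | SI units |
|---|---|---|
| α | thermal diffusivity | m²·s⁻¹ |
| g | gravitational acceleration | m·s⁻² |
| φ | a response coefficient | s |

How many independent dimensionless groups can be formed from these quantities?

There are 3 variables and 2 base dimensions (L, T).
The dimension matrix has rank 2.
Independent dimensionless groups: 3 − 2 = 1.

1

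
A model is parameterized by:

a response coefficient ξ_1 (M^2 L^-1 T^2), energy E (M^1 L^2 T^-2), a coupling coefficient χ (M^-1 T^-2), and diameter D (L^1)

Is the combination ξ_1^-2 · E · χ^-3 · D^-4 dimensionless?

yes

Sum the exponent of each base dimension across the product:
  M: −2·[ξ_1]_M + [E]_M − 3·[χ]_M − 4·[D]_M = −2·(2) + (1) − 3·(-1) − 4·(0) = 0
  L: −2·[ξ_1]_L + [E]_L − 3·[χ]_L − 4·[D]_L = −2·(-1) + (2) − 3·(0) − 4·(1) = 0
  T: −2·[ξ_1]_T + [E]_T − 3·[χ]_T − 4·[D]_T = −2·(2) + (-2) − 3·(-2) − 4·(0) = 0
All base exponents vanish — dimensionless.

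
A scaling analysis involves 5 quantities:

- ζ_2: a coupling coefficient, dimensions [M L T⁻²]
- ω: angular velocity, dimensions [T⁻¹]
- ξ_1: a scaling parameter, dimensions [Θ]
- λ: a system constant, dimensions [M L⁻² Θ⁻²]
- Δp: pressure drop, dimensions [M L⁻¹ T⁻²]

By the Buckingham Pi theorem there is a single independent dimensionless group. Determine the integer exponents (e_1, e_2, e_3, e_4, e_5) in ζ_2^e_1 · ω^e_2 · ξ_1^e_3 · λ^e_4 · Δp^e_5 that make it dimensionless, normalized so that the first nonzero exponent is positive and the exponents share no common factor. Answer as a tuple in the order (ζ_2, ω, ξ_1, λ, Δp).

(1, 4, 4, 2, -3)

M: e_1·(1) + e_2·(0) + e_3·(0) + e_4·(1) + e_5·(1) = 0
L: e_1·(1) + e_2·(0) + e_3·(0) + e_4·(-2) + e_5·(-1) = 0
T: e_1·(-2) + e_2·(-1) + e_3·(0) + e_4·(0) + e_5·(-2) = 0
Θ: e_1·(0) + e_2·(0) + e_3·(1) + e_4·(-2) + e_5·(0) = 0
Solving this homogeneous linear system for the smallest-integer solution (first nonzero entry positive) gives (1, 4, 4, 2, -3).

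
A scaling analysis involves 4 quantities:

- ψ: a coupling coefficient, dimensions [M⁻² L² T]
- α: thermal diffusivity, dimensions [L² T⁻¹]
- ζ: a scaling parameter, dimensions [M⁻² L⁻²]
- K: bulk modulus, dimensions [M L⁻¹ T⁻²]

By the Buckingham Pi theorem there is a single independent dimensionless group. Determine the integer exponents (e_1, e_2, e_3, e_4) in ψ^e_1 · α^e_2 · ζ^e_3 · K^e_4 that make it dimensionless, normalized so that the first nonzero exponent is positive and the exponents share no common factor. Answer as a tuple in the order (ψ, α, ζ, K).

M: e_1·(-2) + e_2·(0) + e_3·(-2) + e_4·(1) = 0
L: e_1·(2) + e_2·(2) + e_3·(-2) + e_4·(-1) = 0
T: e_1·(1) + e_2·(-1) + e_3·(0) + e_4·(-2) = 0
Solving this homogeneous linear system for the smallest-integer solution (first nonzero entry positive) gives (2, -2, -1, 2).

(2, -2, -1, 2)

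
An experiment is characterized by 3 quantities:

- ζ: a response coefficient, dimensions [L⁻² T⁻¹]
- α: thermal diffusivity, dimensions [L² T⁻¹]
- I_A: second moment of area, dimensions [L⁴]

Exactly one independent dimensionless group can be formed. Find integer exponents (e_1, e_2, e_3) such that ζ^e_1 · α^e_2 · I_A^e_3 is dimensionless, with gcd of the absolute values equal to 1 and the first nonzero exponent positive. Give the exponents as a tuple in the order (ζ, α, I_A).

(1, -1, 1)

L: e_1·(-2) + e_2·(2) + e_3·(4) = 0
T: e_1·(-1) + e_2·(-1) + e_3·(0) = 0
Solving this homogeneous linear system for the smallest-integer solution (first nonzero entry positive) gives (1, -1, 1).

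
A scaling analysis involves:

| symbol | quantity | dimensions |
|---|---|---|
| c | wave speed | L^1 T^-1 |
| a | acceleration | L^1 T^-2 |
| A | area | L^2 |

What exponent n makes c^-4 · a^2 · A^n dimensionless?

Balance the L exponent: (2)·n from A, plus −4·(1) + 2·(1) = -2 from the rest, must sum to zero.
2n − 2 = 0, so n = 1.

1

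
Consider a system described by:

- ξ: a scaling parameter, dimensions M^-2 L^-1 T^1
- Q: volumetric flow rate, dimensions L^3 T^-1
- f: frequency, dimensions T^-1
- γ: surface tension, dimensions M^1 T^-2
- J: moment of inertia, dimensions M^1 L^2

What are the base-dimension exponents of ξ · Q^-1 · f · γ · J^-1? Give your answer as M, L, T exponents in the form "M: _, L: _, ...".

M: -2, L: -6, T: -1

Collect each base-dimension exponent across the product:
  M: (-2) − (0) + (0) + (1) − (1) = -2
  L: (-1) − (3) + (0) + (0) − (2) = -6
  T: (1) − (-1) + (-1) + (-2) − (0) = -1
So the dimensions are [M⁻² L⁻⁶ T⁻¹].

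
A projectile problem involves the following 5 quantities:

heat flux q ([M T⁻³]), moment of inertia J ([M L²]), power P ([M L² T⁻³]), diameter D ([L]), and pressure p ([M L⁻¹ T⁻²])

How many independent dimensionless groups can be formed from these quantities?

2

There are 5 variables and 3 base dimensions (M, L, T).
The dimension matrix has rank 3.
Independent dimensionless groups: 5 − 3 = 2.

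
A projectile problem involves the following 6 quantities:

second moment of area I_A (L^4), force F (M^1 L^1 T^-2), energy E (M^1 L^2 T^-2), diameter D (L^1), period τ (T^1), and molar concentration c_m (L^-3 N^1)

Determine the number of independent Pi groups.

2

There are 6 variables and 4 base dimensions (M, L, T, N).
The dimension matrix has rank 4.
Independent dimensionless groups: 6 − 4 = 2.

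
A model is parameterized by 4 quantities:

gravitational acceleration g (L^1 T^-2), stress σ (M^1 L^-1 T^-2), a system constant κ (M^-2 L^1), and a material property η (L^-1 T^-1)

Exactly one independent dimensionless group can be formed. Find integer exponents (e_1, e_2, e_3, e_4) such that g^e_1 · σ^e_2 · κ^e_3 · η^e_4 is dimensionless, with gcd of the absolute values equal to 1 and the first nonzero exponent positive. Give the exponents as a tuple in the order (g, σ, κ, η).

M: e_1·(0) + e_2·(1) + e_3·(-2) + e_4·(0) = 0
L: e_1·(1) + e_2·(-1) + e_3·(1) + e_4·(-1) = 0
T: e_1·(-2) + e_2·(-2) + e_3·(0) + e_4·(-1) = 0
Solving this homogeneous linear system for the smallest-integer solution (first nonzero entry positive) gives (1, -2, -1, 2).

(1, -2, -1, 2)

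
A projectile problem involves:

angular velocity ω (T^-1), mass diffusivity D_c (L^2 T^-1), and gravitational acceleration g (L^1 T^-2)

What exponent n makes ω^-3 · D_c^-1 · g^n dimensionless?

2

Balance the L exponent: (1)·n from g, plus −3·(0) − (2) = -2 from the rest, must sum to zero.
n − 2 = 0, so n = 2.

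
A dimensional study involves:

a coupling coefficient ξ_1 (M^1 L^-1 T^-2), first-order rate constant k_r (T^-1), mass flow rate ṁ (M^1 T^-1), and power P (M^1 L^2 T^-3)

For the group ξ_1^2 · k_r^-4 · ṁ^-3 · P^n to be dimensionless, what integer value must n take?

Balance the M exponent: (1)·n from P, plus 2·(1) − 4·(0) − 3·(1) = -1 from the rest, must sum to zero.
n − 1 = 0, so n = 1.

1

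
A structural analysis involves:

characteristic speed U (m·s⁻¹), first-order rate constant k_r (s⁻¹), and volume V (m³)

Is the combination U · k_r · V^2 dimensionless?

Sum the exponent of each base dimension across the product:
  L: [U]_L + [k_r]_L + 2·[V]_L = (1) + (0) + 2·(3) = 7
  T: [U]_T + [k_r]_T + 2·[V]_T = (-1) + (-1) + 2·(0) = -2
Net dimensions [L⁷ T⁻²] ≠ [1] — not dimensionless.

no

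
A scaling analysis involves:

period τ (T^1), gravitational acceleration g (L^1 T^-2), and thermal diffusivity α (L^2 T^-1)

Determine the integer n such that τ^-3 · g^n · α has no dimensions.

Balance the L exponent: (1)·n from g, plus −3·(0) + (2) = 2 from the rest, must sum to zero.
n + 2 = 0, so n = -2.

-2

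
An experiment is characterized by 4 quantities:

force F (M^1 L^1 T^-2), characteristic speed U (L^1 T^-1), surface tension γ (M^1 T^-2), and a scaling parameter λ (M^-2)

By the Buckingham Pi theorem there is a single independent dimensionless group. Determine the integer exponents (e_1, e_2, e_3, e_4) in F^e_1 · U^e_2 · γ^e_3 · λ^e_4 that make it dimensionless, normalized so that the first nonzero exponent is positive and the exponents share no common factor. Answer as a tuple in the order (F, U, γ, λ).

(4, -4, -2, 1)

M: e_1·(1) + e_2·(0) + e_3·(1) + e_4·(-2) = 0
L: e_1·(1) + e_2·(1) + e_3·(0) + e_4·(0) = 0
T: e_1·(-2) + e_2·(-1) + e_3·(-2) + e_4·(0) = 0
Solving this homogeneous linear system for the smallest-integer solution (first nonzero entry positive) gives (4, -4, -2, 1).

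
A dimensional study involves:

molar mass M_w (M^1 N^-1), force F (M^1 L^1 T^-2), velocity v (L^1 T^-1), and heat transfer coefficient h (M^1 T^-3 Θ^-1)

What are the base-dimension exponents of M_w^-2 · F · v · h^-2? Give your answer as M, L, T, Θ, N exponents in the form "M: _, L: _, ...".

Collect each base-dimension exponent across the product:
  M: −2·(1) + (1) + (0) − 2·(1) = -3
  L: −2·(0) + (1) + (1) − 2·(0) = 2
  T: −2·(0) + (-2) + (-1) − 2·(-3) = 3
  Θ: −2·(0) + (0) + (0) − 2·(-1) = 2
  N: −2·(-1) + (0) + (0) − 2·(0) = 2
So the dimensions are [M⁻³ L² T³ Θ² N²].

M: -3, L: 2, T: 3, Θ: 2, N: 2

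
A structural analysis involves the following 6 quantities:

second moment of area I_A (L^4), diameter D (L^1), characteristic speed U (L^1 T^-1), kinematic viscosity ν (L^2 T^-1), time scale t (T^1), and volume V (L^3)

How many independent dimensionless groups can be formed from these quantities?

4

There are 6 variables and 2 base dimensions (L, T).
The dimension matrix has rank 2.
Independent dimensionless groups: 6 − 2 = 4.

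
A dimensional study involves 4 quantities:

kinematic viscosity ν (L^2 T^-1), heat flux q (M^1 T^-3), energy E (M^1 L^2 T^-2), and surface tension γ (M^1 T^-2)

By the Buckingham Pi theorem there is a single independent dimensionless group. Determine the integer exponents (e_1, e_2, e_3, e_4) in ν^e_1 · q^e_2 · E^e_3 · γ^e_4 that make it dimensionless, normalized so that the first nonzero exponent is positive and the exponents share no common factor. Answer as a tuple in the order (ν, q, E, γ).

M: e_1·(0) + e_2·(1) + e_3·(1) + e_4·(1) = 0
L: e_1·(2) + e_2·(0) + e_3·(2) + e_4·(0) = 0
T: e_1·(-1) + e_2·(-3) + e_3·(-2) + e_4·(-2) = 0
Solving this homogeneous linear system for the smallest-integer solution (first nonzero entry positive) gives (1, -1, -1, 2).

(1, -1, -1, 2)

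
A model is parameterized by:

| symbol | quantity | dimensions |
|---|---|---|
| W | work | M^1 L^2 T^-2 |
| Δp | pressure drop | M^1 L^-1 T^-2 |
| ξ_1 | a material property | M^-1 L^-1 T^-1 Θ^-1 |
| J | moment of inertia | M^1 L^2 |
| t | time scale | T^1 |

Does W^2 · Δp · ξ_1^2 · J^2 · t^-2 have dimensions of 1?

Sum the exponent of each base dimension across the product:
  M: 2·[W]_M + [Δp]_M + 2·[ξ_1]_M + 2·[J]_M − 2·[t]_M = 2·(1) + (1) + 2·(-1) + 2·(1) − 2·(0) = 3
  L: 2·[W]_L + [Δp]_L + 2·[ξ_1]_L + 2·[J]_L − 2·[t]_L = 2·(2) + (-1) + 2·(-1) + 2·(2) − 2·(0) = 5
  T: 2·[W]_T + [Δp]_T + 2·[ξ_1]_T + 2·[J]_T − 2·[t]_T = 2·(-2) + (-2) + 2·(-1) + 2·(0) − 2·(1) = -10
  Θ: 2·[W]_Θ + [Δp]_Θ + 2·[ξ_1]_Θ + 2·[J]_Θ − 2·[t]_Θ = 2·(0) + (0) + 2·(-1) + 2·(0) − 2·(0) = -2
Net dimensions [M³ L⁵ T⁻¹⁰ Θ⁻²] ≠ [1] — not dimensionless.

no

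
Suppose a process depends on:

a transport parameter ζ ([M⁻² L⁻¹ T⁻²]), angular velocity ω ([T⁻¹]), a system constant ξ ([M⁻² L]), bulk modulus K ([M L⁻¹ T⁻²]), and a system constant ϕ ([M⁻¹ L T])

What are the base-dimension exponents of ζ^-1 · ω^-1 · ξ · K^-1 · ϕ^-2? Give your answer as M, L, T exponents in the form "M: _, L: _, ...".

Collect each base-dimension exponent across the product:
  M: −(-2) − (0) + (-2) − (1) − 2·(-1) = 1
  L: −(-1) − (0) + (1) − (-1) − 2·(1) = 1
  T: −(-2) − (-1) + (0) − (-2) − 2·(1) = 3
So the dimensions are [M L T³].

M: 1, L: 1, T: 3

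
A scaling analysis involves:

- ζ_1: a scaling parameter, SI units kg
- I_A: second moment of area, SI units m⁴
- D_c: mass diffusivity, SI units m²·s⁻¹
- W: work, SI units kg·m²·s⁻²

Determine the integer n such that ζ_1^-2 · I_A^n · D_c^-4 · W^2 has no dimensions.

1

Balance the L exponent: (4)·n from I_A, plus −2·(0) − 4·(2) + 2·(2) = -4 from the rest, must sum to zero.
4n − 4 = 0, so n = 1.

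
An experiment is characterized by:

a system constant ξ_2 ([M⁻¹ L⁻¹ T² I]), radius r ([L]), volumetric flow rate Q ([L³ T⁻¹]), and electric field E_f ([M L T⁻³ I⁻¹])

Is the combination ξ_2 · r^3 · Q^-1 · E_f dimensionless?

yes

Sum the exponent of each base dimension across the product:
  M: [ξ_2]_M + 3·[r]_M − [Q]_M + [E_f]_M = (-1) + 3·(0) − (0) + (1) = 0
  L: [ξ_2]_L + 3·[r]_L − [Q]_L + [E_f]_L = (-1) + 3·(1) − (3) + (1) = 0
  T: [ξ_2]_T + 3·[r]_T − [Q]_T + [E_f]_T = (2) + 3·(0) − (-1) + (-3) = 0
  I: [ξ_2]_I + 3·[r]_I − [Q]_I + [E_f]_I = (1) + 3·(0) − (0) + (-1) = 0
All base exponents vanish — dimensionless.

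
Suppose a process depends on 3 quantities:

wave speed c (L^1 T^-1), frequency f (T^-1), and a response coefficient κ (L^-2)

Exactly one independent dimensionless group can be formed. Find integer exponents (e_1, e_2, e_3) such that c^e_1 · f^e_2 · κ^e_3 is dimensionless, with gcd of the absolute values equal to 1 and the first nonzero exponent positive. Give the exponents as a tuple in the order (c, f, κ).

(2, -2, 1)

L: e_1·(1) + e_2·(0) + e_3·(-2) = 0
T: e_1·(-1) + e_2·(-1) + e_3·(0) = 0
Solving this homogeneous linear system for the smallest-integer solution (first nonzero entry positive) gives (2, -2, 1).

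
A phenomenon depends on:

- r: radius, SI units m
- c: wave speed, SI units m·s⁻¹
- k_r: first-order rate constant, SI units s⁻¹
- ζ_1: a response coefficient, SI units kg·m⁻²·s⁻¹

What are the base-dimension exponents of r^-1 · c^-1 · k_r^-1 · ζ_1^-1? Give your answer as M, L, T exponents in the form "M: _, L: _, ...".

Collect each base-dimension exponent across the product:
  M: −(0) − (0) − (0) − (1) = -1
  L: −(1) − (1) − (0) − (-2) = 0
  T: −(0) − (-1) − (-1) − (-1) = 3
So the dimensions are [M⁻¹ T³].

M: -1, L: 0, T: 3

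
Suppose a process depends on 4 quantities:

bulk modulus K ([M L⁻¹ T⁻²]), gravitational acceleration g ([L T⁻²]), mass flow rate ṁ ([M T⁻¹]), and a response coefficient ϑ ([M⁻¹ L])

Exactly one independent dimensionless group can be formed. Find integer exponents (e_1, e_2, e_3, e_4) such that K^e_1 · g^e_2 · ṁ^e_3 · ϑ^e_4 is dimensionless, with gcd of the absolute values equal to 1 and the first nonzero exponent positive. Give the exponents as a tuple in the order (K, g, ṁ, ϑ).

M: e_1·(1) + e_2·(0) + e_3·(1) + e_4·(-1) = 0
L: e_1·(-1) + e_2·(1) + e_3·(0) + e_4·(1) = 0
T: e_1·(-2) + e_2·(-2) + e_3·(-1) + e_4·(0) = 0
Solving this homogeneous linear system for the smallest-integer solution (first nonzero entry positive) gives (1, -2, 2, 3).

(1, -2, 2, 3)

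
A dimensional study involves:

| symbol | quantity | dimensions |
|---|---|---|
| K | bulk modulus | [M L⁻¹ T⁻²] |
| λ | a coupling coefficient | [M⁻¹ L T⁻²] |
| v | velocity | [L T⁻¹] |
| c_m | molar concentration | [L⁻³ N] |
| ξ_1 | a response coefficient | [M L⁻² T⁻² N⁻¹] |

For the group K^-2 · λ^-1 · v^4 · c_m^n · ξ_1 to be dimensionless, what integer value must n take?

Balance the L exponent: (-3)·n from c_m, plus −2·(-1) − (1) + 4·(1) + (-2) = 3 from the rest, must sum to zero.
-3n + 3 = 0, so n = 1.

1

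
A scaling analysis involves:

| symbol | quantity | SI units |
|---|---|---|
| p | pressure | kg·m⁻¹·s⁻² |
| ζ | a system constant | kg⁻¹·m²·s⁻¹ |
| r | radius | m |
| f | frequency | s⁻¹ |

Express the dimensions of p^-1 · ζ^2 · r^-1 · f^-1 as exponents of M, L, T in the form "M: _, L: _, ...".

M: -3, L: 4, T: 1

Collect each base-dimension exponent across the product:
  M: −(1) + 2·(-1) − (0) − (0) = -3
  L: −(-1) + 2·(2) − (1) − (0) = 4
  T: −(-2) + 2·(-1) − (0) − (-1) = 1
So the dimensions are [M⁻³ L⁴ T].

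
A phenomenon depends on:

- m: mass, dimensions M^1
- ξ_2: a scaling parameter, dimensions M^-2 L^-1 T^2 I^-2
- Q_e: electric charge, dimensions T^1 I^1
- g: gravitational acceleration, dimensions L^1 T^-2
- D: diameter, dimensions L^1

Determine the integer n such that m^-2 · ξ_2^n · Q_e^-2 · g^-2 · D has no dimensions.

Balance the M exponent: (-2)·n from ξ_2, plus −2·(1) − 2·(0) − 2·(0) + (0) = -2 from the rest, must sum to zero.
-2n − 2 = 0, so n = -1.

-1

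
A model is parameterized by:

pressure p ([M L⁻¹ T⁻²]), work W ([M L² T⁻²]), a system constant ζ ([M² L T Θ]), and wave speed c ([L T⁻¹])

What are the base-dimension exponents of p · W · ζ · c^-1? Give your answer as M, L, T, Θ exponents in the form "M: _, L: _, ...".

Collect each base-dimension exponent across the product:
  M: (1) + (1) + (2) − (0) = 4
  L: (-1) + (2) + (1) − (1) = 1
  T: (-2) + (-2) + (1) − (-1) = -2
  Θ: (0) + (0) + (1) − (0) = 1
So the dimensions are [M⁴ L T⁻² Θ].

M: 4, L: 1, T: -2, Θ: 1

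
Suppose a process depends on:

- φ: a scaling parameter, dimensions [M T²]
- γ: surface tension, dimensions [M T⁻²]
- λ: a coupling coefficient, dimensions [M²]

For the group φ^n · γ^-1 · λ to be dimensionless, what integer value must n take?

Balance the M exponent: (1)·n from φ, plus −(1) + (2) = 1 from the rest, must sum to zero.
n + 1 = 0, so n = -1.

-1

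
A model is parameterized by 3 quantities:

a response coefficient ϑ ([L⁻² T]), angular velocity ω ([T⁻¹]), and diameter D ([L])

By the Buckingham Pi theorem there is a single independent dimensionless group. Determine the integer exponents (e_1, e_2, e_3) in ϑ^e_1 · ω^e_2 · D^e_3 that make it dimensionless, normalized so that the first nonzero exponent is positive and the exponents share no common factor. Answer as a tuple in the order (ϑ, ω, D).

(1, 1, 2)

L: e_1·(-2) + e_2·(0) + e_3·(1) = 0
T: e_1·(1) + e_2·(-1) + e_3·(0) = 0
Solving this homogeneous linear system for the smallest-integer solution (first nonzero entry positive) gives (1, 1, 2).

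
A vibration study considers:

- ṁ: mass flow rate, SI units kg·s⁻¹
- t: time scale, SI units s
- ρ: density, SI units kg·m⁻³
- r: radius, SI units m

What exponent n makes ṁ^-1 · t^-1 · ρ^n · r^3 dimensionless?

Balance the M exponent: (1)·n from ρ, plus −(1) − (0) + 3·(0) = -1 from the rest, must sum to zero.
n − 1 = 0, so n = 1.

1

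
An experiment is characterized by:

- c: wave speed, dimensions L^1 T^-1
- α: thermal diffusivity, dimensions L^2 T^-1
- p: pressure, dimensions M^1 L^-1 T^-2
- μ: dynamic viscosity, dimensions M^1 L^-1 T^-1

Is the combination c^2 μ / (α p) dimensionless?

yes

Sum the exponent of each base dimension across the product:
  M: 2·[c]_M − [α]_M − [p]_M + [μ]_M = 2·(0) − (0) − (1) + (1) = 0
  L: 2·[c]_L − [α]_L − [p]_L + [μ]_L = 2·(1) − (2) − (-1) + (-1) = 0
  T: 2·[c]_T − [α]_T − [p]_T + [μ]_T = 2·(-1) − (-1) − (-2) + (-1) = 0
All base exponents vanish — dimensionless.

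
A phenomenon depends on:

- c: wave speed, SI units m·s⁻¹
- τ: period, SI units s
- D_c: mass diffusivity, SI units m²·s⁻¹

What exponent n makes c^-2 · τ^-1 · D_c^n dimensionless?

Balance the L exponent: (2)·n from D_c, plus −2·(1) − (0) = -2 from the rest, must sum to zero.
2n − 2 = 0, so n = 1.

1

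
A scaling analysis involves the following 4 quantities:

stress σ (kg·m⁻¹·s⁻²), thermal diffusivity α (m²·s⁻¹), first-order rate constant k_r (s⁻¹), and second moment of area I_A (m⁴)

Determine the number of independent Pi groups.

1

There are 4 variables and 3 base dimensions (M, L, T).
The dimension matrix has rank 3.
Independent dimensionless groups: 4 − 3 = 1.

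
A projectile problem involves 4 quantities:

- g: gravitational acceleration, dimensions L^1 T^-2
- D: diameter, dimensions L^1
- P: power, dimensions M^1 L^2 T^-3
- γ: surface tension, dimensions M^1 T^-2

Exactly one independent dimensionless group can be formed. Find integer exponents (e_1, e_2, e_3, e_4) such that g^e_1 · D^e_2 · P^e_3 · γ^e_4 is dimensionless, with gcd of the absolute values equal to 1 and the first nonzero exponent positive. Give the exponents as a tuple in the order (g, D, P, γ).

M: e_1·(0) + e_2·(0) + e_3·(1) + e_4·(1) = 0
L: e_1·(1) + e_2·(1) + e_3·(2) + e_4·(0) = 0
T: e_1·(-2) + e_2·(0) + e_3·(-3) + e_4·(-2) = 0
Solving this homogeneous linear system for the smallest-integer solution (first nonzero entry positive) gives (1, 3, -2, 2).

(1, 3, -2, 2)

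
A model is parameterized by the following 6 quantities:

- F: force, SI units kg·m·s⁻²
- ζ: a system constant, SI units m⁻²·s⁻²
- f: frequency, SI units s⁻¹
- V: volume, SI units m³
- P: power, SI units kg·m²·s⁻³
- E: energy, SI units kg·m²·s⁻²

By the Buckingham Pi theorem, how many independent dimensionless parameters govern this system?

There are 6 variables and 3 base dimensions (M, L, T).
The dimension matrix has rank 3.
Independent dimensionless groups: 6 − 3 = 3.

3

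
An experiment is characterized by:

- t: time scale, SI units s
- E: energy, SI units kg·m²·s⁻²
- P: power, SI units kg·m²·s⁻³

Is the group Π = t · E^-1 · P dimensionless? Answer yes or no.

Sum the exponent of each base dimension across the product:
  M: [t]_M − [E]_M + [P]_M = (0) − (1) + (1) = 0
  L: [t]_L − [E]_L + [P]_L = (0) − (2) + (2) = 0
  T: [t]_T − [E]_T + [P]_T = (1) − (-2) + (-3) = 0
  Θ: [t]_Θ − [E]_Θ + [P]_Θ = (0) − (0) + (0) = 0
All base exponents vanish — dimensionless.

yes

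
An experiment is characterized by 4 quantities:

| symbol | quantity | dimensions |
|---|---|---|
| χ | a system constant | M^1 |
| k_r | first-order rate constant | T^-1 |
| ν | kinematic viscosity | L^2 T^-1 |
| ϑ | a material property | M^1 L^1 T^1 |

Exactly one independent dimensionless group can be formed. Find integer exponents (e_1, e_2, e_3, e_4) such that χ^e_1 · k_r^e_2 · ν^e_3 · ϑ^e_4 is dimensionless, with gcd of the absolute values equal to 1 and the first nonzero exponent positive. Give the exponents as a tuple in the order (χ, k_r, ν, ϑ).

(2, -3, 1, -2)

M: e_1·(1) + e_2·(0) + e_3·(0) + e_4·(1) = 0
L: e_1·(0) + e_2·(0) + e_3·(2) + e_4·(1) = 0
T: e_1·(0) + e_2·(-1) + e_3·(-1) + e_4·(1) = 0
Solving this homogeneous linear system for the smallest-integer solution (first nonzero entry positive) gives (2, -3, 1, -2).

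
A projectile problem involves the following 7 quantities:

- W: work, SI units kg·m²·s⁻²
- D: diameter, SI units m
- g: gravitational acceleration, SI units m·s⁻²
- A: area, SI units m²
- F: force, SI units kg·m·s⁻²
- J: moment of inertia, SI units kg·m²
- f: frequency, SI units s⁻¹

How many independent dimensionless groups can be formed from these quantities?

There are 7 variables and 3 base dimensions (M, L, T).
The dimension matrix has rank 3.
Independent dimensionless groups: 7 − 3 = 4.

4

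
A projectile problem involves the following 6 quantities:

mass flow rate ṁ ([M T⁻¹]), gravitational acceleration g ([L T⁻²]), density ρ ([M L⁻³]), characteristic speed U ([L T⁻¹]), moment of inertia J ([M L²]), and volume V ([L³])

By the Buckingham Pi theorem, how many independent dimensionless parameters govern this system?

3

There are 6 variables and 3 base dimensions (M, L, T).
The dimension matrix has rank 3.
Independent dimensionless groups: 6 − 3 = 3.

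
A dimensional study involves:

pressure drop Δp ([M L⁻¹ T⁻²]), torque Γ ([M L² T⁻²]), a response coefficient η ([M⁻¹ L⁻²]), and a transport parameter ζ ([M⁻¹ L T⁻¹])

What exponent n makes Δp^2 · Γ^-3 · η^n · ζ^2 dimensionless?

Balance the M exponent: (-1)·n from η, plus 2·(1) − 3·(1) + 2·(-1) = -3 from the rest, must sum to zero.
−n − 3 = 0, so n = -3.

-3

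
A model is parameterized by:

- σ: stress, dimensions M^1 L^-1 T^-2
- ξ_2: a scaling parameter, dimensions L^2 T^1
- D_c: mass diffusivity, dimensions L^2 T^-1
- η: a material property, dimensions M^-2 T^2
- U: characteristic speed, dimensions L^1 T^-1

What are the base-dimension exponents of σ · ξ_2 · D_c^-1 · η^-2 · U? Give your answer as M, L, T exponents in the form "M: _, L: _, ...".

Collect each base-dimension exponent across the product:
  M: (1) + (0) − (0) − 2·(-2) + (0) = 5
  L: (-1) + (2) − (2) − 2·(0) + (1) = 0
  T: (-2) + (1) − (-1) − 2·(2) + (-1) = -5
So the dimensions are [M⁵ T⁻⁵].

M: 5, L: 0, T: -5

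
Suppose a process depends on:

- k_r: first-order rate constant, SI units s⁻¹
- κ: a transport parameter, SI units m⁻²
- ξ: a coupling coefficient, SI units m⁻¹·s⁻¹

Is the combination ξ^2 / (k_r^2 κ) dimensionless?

yes

Sum the exponent of each base dimension across the product:
  L: −2·[k_r]_L − [κ]_L + 2·[ξ]_L = −2·(0) − (-2) + 2·(-1) = 0
  T: −2·[k_r]_T − [κ]_T + 2·[ξ]_T = −2·(-1) − (0) + 2·(-1) = 0
All base exponents vanish — dimensionless.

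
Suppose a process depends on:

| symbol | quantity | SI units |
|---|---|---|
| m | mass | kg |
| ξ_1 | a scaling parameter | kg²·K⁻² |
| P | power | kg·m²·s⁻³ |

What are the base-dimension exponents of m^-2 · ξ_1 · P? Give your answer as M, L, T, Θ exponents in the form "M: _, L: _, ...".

Collect each base-dimension exponent across the product:
  M: −2·(1) + (2) + (1) = 1
  L: −2·(0) + (0) + (2) = 2
  T: −2·(0) + (0) + (-3) = -3
  Θ: −2·(0) + (-2) + (0) = -2
So the dimensions are [M L² T⁻³ Θ⁻²].

M: 1, L: 2, T: -3, Θ: -2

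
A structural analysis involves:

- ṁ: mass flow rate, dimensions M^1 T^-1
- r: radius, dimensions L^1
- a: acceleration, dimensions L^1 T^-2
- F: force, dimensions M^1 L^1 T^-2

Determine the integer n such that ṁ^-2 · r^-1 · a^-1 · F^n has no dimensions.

2

Balance the M exponent: (1)·n from F, plus −2·(1) − (0) − (0) = -2 from the rest, must sum to zero.
n − 2 = 0, so n = 2.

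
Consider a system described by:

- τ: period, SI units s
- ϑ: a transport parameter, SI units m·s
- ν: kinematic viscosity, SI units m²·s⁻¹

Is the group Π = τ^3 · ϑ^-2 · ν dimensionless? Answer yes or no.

Sum the exponent of each base dimension across the product:
  L: 3·[τ]_L − 2·[ϑ]_L + [ν]_L = 3·(0) − 2·(1) + (2) = 0
  T: 3·[τ]_T − 2·[ϑ]_T + [ν]_T = 3·(1) − 2·(1) + (-1) = 0
All base exponents vanish — dimensionless.

yes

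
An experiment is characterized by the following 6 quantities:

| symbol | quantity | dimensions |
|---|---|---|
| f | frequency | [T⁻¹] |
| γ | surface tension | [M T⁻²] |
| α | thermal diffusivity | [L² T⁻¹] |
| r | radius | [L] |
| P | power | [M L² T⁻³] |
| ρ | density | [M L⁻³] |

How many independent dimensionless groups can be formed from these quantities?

There are 6 variables and 3 base dimensions (M, L, T).
The dimension matrix has rank 3.
Independent dimensionless groups: 6 − 3 = 3.

3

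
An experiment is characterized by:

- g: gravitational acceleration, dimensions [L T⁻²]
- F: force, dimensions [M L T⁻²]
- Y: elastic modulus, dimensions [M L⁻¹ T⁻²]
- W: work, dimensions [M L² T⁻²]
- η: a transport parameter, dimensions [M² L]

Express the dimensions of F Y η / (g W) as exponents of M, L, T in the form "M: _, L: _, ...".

Collect each base-dimension exponent across the product:
  M: −(0) + (1) + (1) − (1) + (2) = 3
  L: −(1) + (1) + (-1) − (2) + (1) = -2
  T: −(-2) + (-2) + (-2) − (-2) + (0) = 0
So the dimensions are [M³ L⁻²].

M: 3, L: -2, T: 0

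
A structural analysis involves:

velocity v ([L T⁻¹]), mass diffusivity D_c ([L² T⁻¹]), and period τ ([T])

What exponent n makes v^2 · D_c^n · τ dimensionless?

-1

Balance the L exponent: (2)·n from D_c, plus 2·(1) + (0) = 2 from the rest, must sum to zero.
2n + 2 = 0, so n = -1.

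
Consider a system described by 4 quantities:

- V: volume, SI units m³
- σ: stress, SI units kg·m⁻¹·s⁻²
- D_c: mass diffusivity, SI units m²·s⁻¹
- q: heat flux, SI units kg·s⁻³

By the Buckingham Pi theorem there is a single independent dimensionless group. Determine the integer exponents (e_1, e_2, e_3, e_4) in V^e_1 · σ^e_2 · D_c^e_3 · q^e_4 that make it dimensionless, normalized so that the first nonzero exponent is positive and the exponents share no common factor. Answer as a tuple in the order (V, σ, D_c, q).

M: e_1·(0) + e_2·(1) + e_3·(0) + e_4·(1) = 0
L: e_1·(3) + e_2·(-1) + e_3·(2) + e_4·(0) = 0
T: e_1·(0) + e_2·(-2) + e_3·(-1) + e_4·(-3) = 0
Solving this homogeneous linear system for the smallest-integer solution (first nonzero entry positive) gives (1, -3, -3, 3).

(1, -3, -3, 3)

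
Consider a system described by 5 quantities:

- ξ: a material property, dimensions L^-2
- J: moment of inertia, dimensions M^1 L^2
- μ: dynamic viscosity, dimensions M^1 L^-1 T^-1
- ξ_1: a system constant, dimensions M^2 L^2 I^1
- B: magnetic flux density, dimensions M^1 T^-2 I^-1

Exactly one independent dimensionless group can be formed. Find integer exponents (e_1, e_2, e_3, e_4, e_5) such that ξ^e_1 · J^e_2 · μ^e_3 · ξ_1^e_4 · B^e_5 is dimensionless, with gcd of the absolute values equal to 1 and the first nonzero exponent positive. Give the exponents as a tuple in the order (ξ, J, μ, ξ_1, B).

M: e_1·(0) + e_2·(1) + e_3·(1) + e_4·(2) + e_5·(1) = 0
L: e_1·(-2) + e_2·(2) + e_3·(-1) + e_4·(2) + e_5·(0) = 0
T: e_1·(0) + e_2·(0) + e_3·(-1) + e_4·(0) + e_5·(-2) = 0
I: e_1·(0) + e_2·(0) + e_3·(0) + e_4·(1) + e_5·(-1) = 0
Solving this homogeneous linear system for the smallest-integer solution (first nonzero entry positive) gives (1, -1, -2, 1, 1).

(1, -1, -2, 1, 1)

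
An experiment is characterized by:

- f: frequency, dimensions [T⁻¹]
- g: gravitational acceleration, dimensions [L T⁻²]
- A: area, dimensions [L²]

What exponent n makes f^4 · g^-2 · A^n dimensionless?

1

Balance the L exponent: (2)·n from A, plus 4·(0) − 2·(1) = -2 from the rest, must sum to zero.
2n − 2 = 0, so n = 1.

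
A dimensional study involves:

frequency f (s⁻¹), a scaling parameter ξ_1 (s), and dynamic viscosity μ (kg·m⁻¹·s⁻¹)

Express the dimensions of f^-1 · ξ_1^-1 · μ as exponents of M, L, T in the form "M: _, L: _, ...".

Collect each base-dimension exponent across the product:
  M: −(0) − (0) + (1) = 1
  L: −(0) − (0) + (-1) = -1
  T: −(-1) − (1) + (-1) = -1
So the dimensions are [M L⁻¹ T⁻¹].

M: 1, L: -1, T: -1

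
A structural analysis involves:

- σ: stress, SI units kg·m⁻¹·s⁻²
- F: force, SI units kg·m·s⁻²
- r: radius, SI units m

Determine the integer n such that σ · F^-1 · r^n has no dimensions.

Balance the L exponent: (1)·n from r, plus (-1) − (1) = -2 from the rest, must sum to zero.
n − 2 = 0, so n = 2.

2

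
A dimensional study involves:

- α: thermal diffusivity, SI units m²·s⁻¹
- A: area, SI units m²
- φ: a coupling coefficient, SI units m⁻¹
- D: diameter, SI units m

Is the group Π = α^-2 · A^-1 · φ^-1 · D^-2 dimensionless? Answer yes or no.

Sum the exponent of each base dimension across the product:
  L: −2·[α]_L − [A]_L − [φ]_L − 2·[D]_L = −2·(2) − (2) − (-1) − 2·(1) = -7
  T: −2·[α]_T − [A]_T − [φ]_T − 2·[D]_T = −2·(-1) − (0) − (0) − 2·(0) = 2
Net dimensions [L⁻⁷ T²] ≠ [1] — not dimensionless.

no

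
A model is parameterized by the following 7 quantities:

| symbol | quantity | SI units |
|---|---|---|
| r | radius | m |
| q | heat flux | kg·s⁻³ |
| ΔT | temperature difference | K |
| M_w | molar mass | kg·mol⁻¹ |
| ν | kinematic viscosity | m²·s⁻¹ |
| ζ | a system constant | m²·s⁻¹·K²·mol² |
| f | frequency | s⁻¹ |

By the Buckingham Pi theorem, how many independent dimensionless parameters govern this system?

There are 7 variables and 5 base dimensions (M, L, T, Θ, N).
The dimension matrix has rank 5.
Independent dimensionless groups: 7 − 5 = 2.

2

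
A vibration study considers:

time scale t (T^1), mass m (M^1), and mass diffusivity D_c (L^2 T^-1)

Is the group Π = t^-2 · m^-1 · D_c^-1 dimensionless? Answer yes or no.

Sum the exponent of each base dimension across the product:
  M: −2·[t]_M − [m]_M − [D_c]_M = −2·(0) − (1) − (0) = -1
  L: −2·[t]_L − [m]_L − [D_c]_L = −2·(0) − (0) − (2) = -2
  T: −2·[t]_T − [m]_T − [D_c]_T = −2·(1) − (0) − (-1) = -1
Net dimensions [M⁻¹ L⁻² T⁻¹] ≠ [1] — not dimensionless.

no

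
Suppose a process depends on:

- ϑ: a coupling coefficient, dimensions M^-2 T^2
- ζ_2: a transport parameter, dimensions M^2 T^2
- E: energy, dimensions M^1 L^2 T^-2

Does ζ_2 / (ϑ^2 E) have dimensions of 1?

Sum the exponent of each base dimension across the product:
  M: −2·[ϑ]_M + [ζ_2]_M − [E]_M = −2·(-2) + (2) − (1) = 5
  L: −2·[ϑ]_L + [ζ_2]_L − [E]_L = −2·(0) + (0) − (2) = -2
  T: −2·[ϑ]_T + [ζ_2]_T − [E]_T = −2·(2) + (2) − (-2) = 0
Net dimensions [M⁵ L⁻²] ≠ [1] — not dimensionless.

no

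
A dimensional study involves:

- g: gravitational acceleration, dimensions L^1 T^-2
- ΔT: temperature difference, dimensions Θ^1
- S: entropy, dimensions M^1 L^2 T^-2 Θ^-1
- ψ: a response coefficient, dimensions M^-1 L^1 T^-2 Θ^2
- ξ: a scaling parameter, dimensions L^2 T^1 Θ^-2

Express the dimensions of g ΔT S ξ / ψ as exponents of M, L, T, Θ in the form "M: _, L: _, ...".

M: 2, L: 4, T: -1, Θ: -4

Collect each base-dimension exponent across the product:
  M: (0) + (0) + (1) − (-1) + (0) = 2
  L: (1) + (0) + (2) − (1) + (2) = 4
  T: (-2) + (0) + (-2) − (-2) + (1) = -1
  Θ: (0) + (1) + (-1) − (2) + (-2) = -4
So the dimensions are [M² L⁴ T⁻¹ Θ⁻⁴].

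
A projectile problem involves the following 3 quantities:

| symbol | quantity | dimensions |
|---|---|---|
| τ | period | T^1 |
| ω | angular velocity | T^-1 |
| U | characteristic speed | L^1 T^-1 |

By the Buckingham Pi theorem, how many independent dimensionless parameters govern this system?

There are 3 variables and 2 base dimensions (L, T).
The dimension matrix has rank 2.
Independent dimensionless groups: 3 − 2 = 1.

1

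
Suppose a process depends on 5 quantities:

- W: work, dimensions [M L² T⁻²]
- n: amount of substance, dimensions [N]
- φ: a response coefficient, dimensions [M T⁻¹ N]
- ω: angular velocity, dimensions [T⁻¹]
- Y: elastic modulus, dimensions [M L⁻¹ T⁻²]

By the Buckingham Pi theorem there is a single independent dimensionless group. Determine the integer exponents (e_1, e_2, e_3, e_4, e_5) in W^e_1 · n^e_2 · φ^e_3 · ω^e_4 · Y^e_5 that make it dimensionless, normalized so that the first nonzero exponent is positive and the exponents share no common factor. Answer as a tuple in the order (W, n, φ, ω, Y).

(1, 3, -3, -3, 2)

M: e_1·(1) + e_2·(0) + e_3·(1) + e_4·(0) + e_5·(1) = 0
L: e_1·(2) + e_2·(0) + e_3·(0) + e_4·(0) + e_5·(-1) = 0
T: e_1·(-2) + e_2·(0) + e_3·(-1) + e_4·(-1) + e_5·(-2) = 0
N: e_1·(0) + e_2·(1) + e_3·(1) + e_4·(0) + e_5·(0) = 0
Solving this homogeneous linear system for the smallest-integer solution (first nonzero entry positive) gives (1, 3, -3, -3, 2).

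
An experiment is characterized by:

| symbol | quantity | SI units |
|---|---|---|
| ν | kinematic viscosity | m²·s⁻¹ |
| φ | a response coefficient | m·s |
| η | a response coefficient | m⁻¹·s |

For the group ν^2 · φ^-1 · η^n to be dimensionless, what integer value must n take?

3

Balance the L exponent: (-1)·n from η, plus 2·(2) − (1) = 3 from the rest, must sum to zero.
−n + 3 = 0, so n = 3.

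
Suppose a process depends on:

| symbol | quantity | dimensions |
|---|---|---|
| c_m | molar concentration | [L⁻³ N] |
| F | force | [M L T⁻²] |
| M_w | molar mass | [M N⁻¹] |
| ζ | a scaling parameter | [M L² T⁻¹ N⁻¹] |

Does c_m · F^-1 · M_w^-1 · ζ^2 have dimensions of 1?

Sum the exponent of each base dimension across the product:
  M: [c_m]_M − [F]_M − [M_w]_M + 2·[ζ]_M = (0) − (1) − (1) + 2·(1) = 0
  L: [c_m]_L − [F]_L − [M_w]_L + 2·[ζ]_L = (-3) − (1) − (0) + 2·(2) = 0
  T: [c_m]_T − [F]_T − [M_w]_T + 2·[ζ]_T = (0) − (-2) − (0) + 2·(-1) = 0
  N: [c_m]_N − [F]_N − [M_w]_N + 2·[ζ]_N = (1) − (0) − (-1) + 2·(-1) = 0
All base exponents vanish — dimensionless.

yes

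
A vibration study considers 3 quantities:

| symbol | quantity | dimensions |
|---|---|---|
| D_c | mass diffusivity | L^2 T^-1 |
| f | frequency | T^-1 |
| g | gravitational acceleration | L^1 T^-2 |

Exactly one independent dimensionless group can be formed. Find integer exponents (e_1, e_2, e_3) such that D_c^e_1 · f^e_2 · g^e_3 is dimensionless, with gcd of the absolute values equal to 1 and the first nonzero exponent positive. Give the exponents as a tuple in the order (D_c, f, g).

L: e_1·(2) + e_2·(0) + e_3·(1) = 0
T: e_1·(-1) + e_2·(-1) + e_3·(-2) = 0
Solving this homogeneous linear system for the smallest-integer solution (first nonzero entry positive) gives (1, 3, -2).

(1, 3, -2)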